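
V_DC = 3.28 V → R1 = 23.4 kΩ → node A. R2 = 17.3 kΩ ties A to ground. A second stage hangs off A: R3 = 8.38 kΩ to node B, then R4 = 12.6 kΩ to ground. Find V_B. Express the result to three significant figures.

The second stage (R3 + R4 = 20.98 kΩ) loads node A in parallel with R2.
R2 ‖ (R3+R4) = 9.482 kΩ.
V_A = 3.28 × 9.482/(23.4 + 9.482) = 0.9458 V.
Then the unloaded second divider: V_B = V_A × R4/(R3+R4) = 0.9458 × 0.6006 = 0.5680 V.

V_B ≈ 0.568 V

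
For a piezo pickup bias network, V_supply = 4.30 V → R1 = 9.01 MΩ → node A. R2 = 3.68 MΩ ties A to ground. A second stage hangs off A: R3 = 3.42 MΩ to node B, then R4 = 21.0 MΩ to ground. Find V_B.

Looking into the second stage from A: R3 + R4 = 24.42 MΩ appears in parallel with R2.
R2 ‖ (R3+R4) = 3.198 MΩ.
V_A = 4.30 × 3.198/(9.01 + 3.198) = 1.126 V.
V_B = V_A × 0.8600 = 0.9687 V.

V_B ≈ 0.969 V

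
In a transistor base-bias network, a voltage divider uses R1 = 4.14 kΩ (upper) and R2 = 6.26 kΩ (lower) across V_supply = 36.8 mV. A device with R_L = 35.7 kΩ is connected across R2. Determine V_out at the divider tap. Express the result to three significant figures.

V_out ≈ 20.7 mV

R2 ‖ R_L = (6.26 × 35.7)/(6.26 + 35.7) = 5.326 kΩ.
Voltage divider with the loaded lower leg: V_out = 36.8 × 5.326/(4.14 + 5.326) = 36.8 × 0.5626 = 20.71 mV.
(Unloaded it would be 22.2 mV; the load pulls it down.)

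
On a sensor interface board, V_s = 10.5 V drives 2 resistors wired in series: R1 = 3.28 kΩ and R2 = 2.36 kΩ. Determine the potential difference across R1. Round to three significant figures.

ΣR = 3.28 + 2.36 = 5.640 kΩ.
V = V_s · R/ΣR = 10.5 × 0.5816 = 6.106 V.

V ≈ 6.11 V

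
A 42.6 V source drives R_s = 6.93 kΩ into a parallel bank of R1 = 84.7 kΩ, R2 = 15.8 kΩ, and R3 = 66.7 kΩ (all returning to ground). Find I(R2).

Equivalent of the parallel group: R_p = 11.10 kΩ.
V_A by voltage divider: V_A = 42.6 × 11.10/(6.93 + 11.10) = 26.23 V.
Branch current I = V_A/R2 = 26.23/15.8 = 1.660 mA.
(Check via current divider: I_total = 2.363 mA; share G_k/ΣG = 0.7025 → same result.)

I ≈ 1.66 mA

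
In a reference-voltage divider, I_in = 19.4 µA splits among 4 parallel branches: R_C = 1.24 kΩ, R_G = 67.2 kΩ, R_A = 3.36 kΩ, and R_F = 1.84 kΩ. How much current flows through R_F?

I ≈ 6.34 µA

Conductances: ΣG = 1/1.24 + 1/67.2 + 1/3.36 + 1/1.84 = 1.662 (1/kΩ).
R_F takes the fraction G_k/ΣG = 0.5435/1.662 = 0.3269, so I = 19.4 × 0.3269 = 6.342 µA.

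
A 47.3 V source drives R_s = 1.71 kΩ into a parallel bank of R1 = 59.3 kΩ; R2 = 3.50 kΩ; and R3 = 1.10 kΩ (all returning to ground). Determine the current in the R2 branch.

I ≈ 4.40 mA

Parallel bank: R_p = 1/(1/59.3 + 1/3.50 + 1/1.10) = 0.8253 kΩ.
V_A by voltage divider: V_A = 47.3 × 0.8253/(1.71 + 0.8253) = 15.40 V.
I(R2) = V_A / R2 = 15.40/3.50 = 4.399 mA.
(Check via current divider: I_total = 18.66 mA; share G_k/ΣG = 0.2358 → same result.)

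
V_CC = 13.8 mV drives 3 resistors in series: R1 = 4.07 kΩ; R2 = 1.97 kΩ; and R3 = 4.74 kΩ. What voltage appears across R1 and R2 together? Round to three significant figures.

Series total: ΣR = 4.07 + 1.97 + 4.74 = 10.78 kΩ.
R_{R1..R2} = 4.07 + 1.97 = 6.040 kΩ.
V = V_CC · R/ΣR = 13.8 × 0.5603 = 7.732 mV.

V ≈ 7.73 mV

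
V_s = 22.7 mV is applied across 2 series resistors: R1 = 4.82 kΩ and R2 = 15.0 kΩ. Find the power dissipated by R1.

The common current is I = 22.7/19.82 = 1.145 µA.
P(R1) = I²·R1 = (1.145)² × 4.82 = 6.323 nW.

P ≈ 6.32 nW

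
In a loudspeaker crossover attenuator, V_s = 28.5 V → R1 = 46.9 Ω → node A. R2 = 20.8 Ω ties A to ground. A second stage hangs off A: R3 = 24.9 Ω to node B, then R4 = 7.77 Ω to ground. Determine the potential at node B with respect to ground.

The second stage (R3 + R4 = 32.67 Ω) loads node A in parallel with R2.
Effective lower resistance at A: R2 ‖ 32.67 = 12.71 Ω.
So V_A = 28.5 × 0.2132 = 6.076 V.
Stage 2 is unloaded, so V_B = V_A · R4/(R3+R4) = 6.076 × 7.77/32.67 = 1.445 V.

V_B ≈ 1.45 V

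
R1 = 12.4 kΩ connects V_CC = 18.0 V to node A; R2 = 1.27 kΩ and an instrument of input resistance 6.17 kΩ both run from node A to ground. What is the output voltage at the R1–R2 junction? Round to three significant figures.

V_out ≈ 1.41 V

The load sits in parallel with R2, giving an effective lower resistance R2' = R2·R_L/(R2+R_L) = 1.053 kΩ.
Now apply the divider: V_out = 18.0 × 0.07829 = 1.409 V.
(Unloaded it would be 1.67 V; the load pulls it down.)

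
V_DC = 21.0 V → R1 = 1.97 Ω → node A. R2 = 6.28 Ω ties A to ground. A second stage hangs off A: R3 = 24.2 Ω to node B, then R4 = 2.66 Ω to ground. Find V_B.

V_B ≈ 1.50 V

The second stage (R3 + R4 = 26.86 Ω) loads node A in parallel with R2.
R2 ‖ (R3+R4) = 5.090 Ω.
So V_A = 21.0 × 0.7210 = 15.14 V.
Stage 2 is unloaded, so V_B = V_A · R4/(R3+R4) = 15.14 × 2.66/26.86 = 1.499 V.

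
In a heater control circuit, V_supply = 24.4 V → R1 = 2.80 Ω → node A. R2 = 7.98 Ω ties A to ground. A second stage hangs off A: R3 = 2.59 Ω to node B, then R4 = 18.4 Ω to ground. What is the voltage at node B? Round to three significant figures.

Looking into the second stage from A: R3 + R4 = 20.99 Ω appears in parallel with R2.
Effective lower resistance at A: R2 ‖ 20.99 = 5.782 Ω.
So V_A = 24.4 × 0.6737 = 16.44 V.
Stage 2 is unloaded, so V_B = V_A · R4/(R3+R4) = 16.44 × 18.4/20.99 = 14.41 V.

V_B ≈ 14.4 V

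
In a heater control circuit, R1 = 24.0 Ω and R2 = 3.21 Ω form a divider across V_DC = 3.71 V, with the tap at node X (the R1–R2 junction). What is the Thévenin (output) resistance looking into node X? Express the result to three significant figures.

With V_DC suppressed (replaced by a short), R_th = R1 ‖ R2 = (24.00 × 3.21)/(24.00 + 3.21) = 2.831 Ω.

R_th ≈ 2.83 Ω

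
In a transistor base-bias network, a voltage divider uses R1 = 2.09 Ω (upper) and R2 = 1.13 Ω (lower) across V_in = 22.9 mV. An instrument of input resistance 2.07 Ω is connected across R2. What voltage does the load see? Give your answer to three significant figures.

V_out ≈ 5.93 mV

First combine the lower leg with the load: R2 ‖ R_L = 0.7310 Ω.
Now apply the divider: V_out = 22.9 × 0.2591 = 5.934 mV.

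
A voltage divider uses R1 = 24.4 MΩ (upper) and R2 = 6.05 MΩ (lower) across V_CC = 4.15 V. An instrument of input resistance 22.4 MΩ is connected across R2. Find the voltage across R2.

R2 ‖ R_L = (6.05 × 22.4)/(6.05 + 22.4) = 4.763 MΩ.
Now apply the divider: V_out = 4.15 × 0.1633 = 0.6778 V.
(Unloaded it would be 0.825 V; the load pulls it down.)

V_out ≈ 0.678 V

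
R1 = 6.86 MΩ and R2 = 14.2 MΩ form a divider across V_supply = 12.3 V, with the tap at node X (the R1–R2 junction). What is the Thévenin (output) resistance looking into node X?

Looking into X with the source shorted: R_th = R1·R2/(R1+R2) = 6.860 × 14.2/21.06 = 4.625 MΩ.

R_th ≈ 4.63 MΩ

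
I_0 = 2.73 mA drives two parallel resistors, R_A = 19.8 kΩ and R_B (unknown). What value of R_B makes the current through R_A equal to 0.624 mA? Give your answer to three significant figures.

In a two-way split, I_A/I_0 = R_B/(R_A + R_B).
With f = 0.2286, R_B = R_A · f/(1−f) = 19.8 × 0.2963 = 5.867 kΩ.

R_B ≈ 5.87 kΩ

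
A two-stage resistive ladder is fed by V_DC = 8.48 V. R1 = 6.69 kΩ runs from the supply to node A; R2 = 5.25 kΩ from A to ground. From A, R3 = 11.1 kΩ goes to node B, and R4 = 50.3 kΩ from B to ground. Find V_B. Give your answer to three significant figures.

V_B ≈ 2.91 V

Node A sees R2 in parallel with the series input of stage 2, R3 + R4 = 61.40 kΩ.
R2 ‖ (R3+R4) = 4.836 kΩ.
First divider: V_A = V_DC · 4.836/(6.69 + 4.836) = 3.558 V.
Then the unloaded second divider: V_B = V_A × R4/(R3+R4) = 3.558 × 0.8192 = 2.915 V.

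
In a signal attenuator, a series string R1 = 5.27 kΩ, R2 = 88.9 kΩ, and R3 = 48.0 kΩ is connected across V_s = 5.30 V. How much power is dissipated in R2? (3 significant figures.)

The common current is I = 5.30/142.2 = 0.03728 mA.
P = I²R = 0.001390 × 88.9 = 0.1235 mW.

P ≈ 0.124 mW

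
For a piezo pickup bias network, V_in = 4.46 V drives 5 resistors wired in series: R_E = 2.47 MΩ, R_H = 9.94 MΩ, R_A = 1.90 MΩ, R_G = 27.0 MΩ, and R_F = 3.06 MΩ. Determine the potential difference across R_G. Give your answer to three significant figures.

ΣR = 2.47 + 9.94 + 1.90 + 27.0 + 3.06 = 44.37 MΩ.
By the voltage-divider rule, V = 4.46 × 27.00/44.37 = 2.714 V.

V ≈ 2.71 V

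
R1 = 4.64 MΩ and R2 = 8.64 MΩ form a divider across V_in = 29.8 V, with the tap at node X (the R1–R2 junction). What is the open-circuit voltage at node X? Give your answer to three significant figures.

With X open, the divider is unloaded: V_th = 29.8 × 8.64/13.28 = 19.39 V.

V_th ≈ 19.4 V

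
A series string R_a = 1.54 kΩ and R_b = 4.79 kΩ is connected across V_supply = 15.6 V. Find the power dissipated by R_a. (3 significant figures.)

The common current is I = 15.6/6.330 = 2.464 mA.
P(R_a) = I²·R_a = (2.464)² × 1.54 = 9.353 mW.

P ≈ 9.35 mW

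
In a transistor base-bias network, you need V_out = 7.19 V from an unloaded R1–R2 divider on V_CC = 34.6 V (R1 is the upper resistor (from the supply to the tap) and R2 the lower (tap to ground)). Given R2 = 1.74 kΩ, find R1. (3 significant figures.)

R1 ≈ 6.63 kΩ

The divider ratio is R2/(R1+R2) = 7.19/34.6 = 0.2078.
R1 = R2·(1/k − 1) = 1.74 × 3.812 = 6.633 kΩ.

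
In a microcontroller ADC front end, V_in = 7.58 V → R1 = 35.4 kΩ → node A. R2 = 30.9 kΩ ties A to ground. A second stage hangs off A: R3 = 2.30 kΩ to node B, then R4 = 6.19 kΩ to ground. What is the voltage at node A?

The second stage (R3 + R4 = 8.490 kΩ) loads node A in parallel with R2.
R2 ‖ (R3+R4) = 6.660 kΩ.
So V_A = 7.58 × 0.1583 = 1.200 V.

V_A ≈ 1.20 V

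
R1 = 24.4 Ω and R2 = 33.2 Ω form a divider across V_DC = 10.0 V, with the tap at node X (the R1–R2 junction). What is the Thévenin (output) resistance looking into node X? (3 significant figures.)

R_th ≈ 14.1 Ω

Zeroing V_DC shorts the top of R1 to ground, so R_th = R1 ‖ R2 = 14.06 Ω.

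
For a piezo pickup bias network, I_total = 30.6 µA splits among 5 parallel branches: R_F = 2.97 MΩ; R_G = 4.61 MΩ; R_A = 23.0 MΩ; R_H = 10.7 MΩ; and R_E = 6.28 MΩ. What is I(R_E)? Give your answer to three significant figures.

I ≈ 5.73 µA

Conductances: ΣG = 1/2.97 + 1/4.61 + 1/23.0 + 1/10.7 + 1/6.28 = 0.8498 (1/MΩ).
By the current-divider rule, I = I_total · G_k/ΣG = 30.6 × 0.1874 = 5.734 µA.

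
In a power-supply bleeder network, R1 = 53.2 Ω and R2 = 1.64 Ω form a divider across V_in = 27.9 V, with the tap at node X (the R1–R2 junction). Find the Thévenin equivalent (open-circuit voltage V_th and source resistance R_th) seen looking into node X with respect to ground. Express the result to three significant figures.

Open-circuit (no load on X): V_th = V_in · R2/(R1 + R2) = 27.9 × 1.64/(53.20 + 1.64) = 0.8344 V.
Looking into X with the source shorted: R_th = R1·R2/(R1+R2) = 53.20 × 1.64/54.84 = 1.591 Ω.

V_th ≈ 0.834 V, R_th ≈ 1.59 Ω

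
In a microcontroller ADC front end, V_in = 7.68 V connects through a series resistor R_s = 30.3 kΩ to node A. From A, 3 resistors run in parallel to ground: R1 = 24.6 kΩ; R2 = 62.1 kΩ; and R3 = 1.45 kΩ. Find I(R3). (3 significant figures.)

Equivalent of the parallel group: R_p = 1.340 kΩ.
V_A = 7.68 × 1.340/31.64 = 0.3252 V.
I(R3) = V_A / R3 = 0.3252/1.45 = 0.2243 mA.

I ≈ 0.224 mA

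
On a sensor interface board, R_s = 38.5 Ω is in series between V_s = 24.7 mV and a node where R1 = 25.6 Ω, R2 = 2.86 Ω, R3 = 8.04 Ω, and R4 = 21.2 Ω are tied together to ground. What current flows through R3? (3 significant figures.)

I ≈ 0.136 mA

Equivalent of the parallel group: R_p = 1.785 Ω.
Node voltage V_A = V_s · R_p/(R_s + R_p) = 24.7 × 0.04431 = 1.094 mV.
I(R3) = V_A / R3 = 1.094/8.04 = 0.1361 mA.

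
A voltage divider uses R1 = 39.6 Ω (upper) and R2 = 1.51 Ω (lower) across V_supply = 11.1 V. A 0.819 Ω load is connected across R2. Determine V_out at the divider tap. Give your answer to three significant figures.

V_out ≈ 0.147 V

R2 ‖ R_L = (1.51 × 0.819)/(1.51 + 0.819) = 0.5310 Ω.
Voltage divider with the loaded lower leg: V_out = 11.1 × 0.5310/(39.6 + 0.5310) = 11.1 × 0.01323 = 0.1469 V.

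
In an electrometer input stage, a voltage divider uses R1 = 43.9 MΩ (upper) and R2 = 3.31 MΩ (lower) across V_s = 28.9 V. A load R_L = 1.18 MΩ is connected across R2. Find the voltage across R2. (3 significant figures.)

First combine the lower leg with the load: R2 ‖ R_L = 0.8699 MΩ.
Now apply the divider: V_out = 28.9 × 0.01943 = 0.5615 V.
(Unloaded it would be 2.03 V; the load pulls it down.)

V_out ≈ 0.562 V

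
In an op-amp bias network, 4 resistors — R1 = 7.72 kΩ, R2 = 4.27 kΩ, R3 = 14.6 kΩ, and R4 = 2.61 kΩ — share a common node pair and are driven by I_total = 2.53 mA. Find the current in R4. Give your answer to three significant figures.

I ≈ 1.19 mA

ΣG = 1/7.72 + 1/4.27 + 1/14.6 + 1/2.61 = 0.8154.
Current divider: I(R4) = I_total · G_k/ΣG = 2.53 × (0.3831/0.8154) = 2.53 × 0.4699 = 1.189 mA.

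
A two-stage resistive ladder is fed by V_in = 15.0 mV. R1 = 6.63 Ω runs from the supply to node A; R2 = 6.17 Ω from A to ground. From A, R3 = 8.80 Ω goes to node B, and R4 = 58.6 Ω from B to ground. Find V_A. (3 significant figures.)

V_A ≈ 6.90 mV

Node A sees R2 in parallel with the series input of stage 2, R3 + R4 = 67.40 Ω.
Effective lower resistance at A: R2 ‖ 67.40 = 5.653 Ω.
V_A = 15.0 × 5.653/(6.63 + 5.653) = 6.903 mV.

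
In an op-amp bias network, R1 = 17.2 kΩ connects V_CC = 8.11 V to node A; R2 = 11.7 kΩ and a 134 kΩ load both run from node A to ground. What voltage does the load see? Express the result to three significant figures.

First combine the lower leg with the load: R2 ‖ R_L = 10.76 kΩ.
Voltage divider with the loaded lower leg: V_out = 8.11 × 10.76/(17.2 + 10.76) = 8.11 × 0.3848 = 3.121 V.
(Unloaded it would be 3.28 V; the load pulls it down.)

V_out ≈ 3.12 V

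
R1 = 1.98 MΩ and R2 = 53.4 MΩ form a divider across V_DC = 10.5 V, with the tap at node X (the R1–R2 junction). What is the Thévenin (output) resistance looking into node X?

R_th ≈ 1.91 MΩ

Looking into X with the source shorted: R_th = R1·R2/(R1+R2) = 1.980 × 53.4/55.38 = 1.909 MΩ.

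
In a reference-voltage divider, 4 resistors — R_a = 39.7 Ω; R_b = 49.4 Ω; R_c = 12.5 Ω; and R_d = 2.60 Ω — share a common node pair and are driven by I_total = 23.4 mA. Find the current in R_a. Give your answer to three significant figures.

I ≈ 1.16 mA

Total conductance ΣG = 1/39.7 + 1/49.4 + 1/12.5 + 1/2.60 = 0.5100 (units of 1/Ω).
R_a takes the fraction G_k/ΣG = 0.02519/0.5100 = 0.04939, so I = 23.4 × 0.04939 = 1.156 mA.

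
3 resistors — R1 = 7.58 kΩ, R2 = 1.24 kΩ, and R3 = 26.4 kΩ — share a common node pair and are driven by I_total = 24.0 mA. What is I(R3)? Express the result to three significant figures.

I ≈ 0.931 mA

ΣG = 1/7.58 + 1/1.24 + 1/26.4 = 0.9763.
By the current-divider rule, I = I_total · G_k/ΣG = 24.0 × 0.03880 = 0.9312 mA.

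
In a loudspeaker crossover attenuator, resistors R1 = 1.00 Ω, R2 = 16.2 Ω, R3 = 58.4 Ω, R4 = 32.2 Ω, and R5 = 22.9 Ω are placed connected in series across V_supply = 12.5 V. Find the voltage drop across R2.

V ≈ 1.55 V

Total series resistance ΣR = 1.00 + 16.2 + 58.4 + 32.2 + 22.9 = 130.7 Ω.
By the voltage-divider rule, V = 12.5 × 16.20/130.7 = 1.549 V.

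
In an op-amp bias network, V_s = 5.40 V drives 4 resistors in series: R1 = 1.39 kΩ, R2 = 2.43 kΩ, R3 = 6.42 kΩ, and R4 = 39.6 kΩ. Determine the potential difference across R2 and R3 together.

V ≈ 0.959 V

Total series resistance ΣR = 1.39 + 2.43 + 6.42 + 39.6 = 49.84 kΩ.
R_{R2..R3} = 2.43 + 6.42 = 8.850 kΩ.
By the voltage-divider rule, V = 5.40 × 8.850/49.84 = 0.9589 V.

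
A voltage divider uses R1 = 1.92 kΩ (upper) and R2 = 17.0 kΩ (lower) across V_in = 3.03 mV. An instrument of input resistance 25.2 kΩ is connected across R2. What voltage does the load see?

V_out ≈ 2.55 mV

First combine the lower leg with the load: R2 ‖ R_L = 10.15 kΩ.
Then V_out = V_in · R2'/(R1 + R2') = 3.03 × 10.15/12.07 = 2.548 mV.
(Unloaded it would be 2.72 mV; the load pulls it down.)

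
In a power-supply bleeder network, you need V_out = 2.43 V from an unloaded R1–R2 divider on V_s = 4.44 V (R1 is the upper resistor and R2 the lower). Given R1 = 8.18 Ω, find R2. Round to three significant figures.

The divider ratio is R2/(R1+R2) = 2.43/4.44 = 0.5473.
R2 = R1 · 0.5473/(1 − 0.5473) = 9.889 Ω.

R2 ≈ 9.89 Ω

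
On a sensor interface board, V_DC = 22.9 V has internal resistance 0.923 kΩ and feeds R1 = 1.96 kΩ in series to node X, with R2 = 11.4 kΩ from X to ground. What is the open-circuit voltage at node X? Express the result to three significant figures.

V_th ≈ 18.3 V

R1' = 0.923 + 1.96 = 2.883 kΩ (source resistance + R1).
V_th is the unloaded tap voltage: V_DC · R2/(R1'+R2) = 22.9 × 0.7982 = 18.28 V.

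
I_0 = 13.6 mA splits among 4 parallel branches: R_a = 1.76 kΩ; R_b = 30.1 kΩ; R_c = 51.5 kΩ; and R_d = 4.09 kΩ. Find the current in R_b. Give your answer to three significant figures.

I ≈ 0.522 mA

Conductances: ΣG = 1/1.76 + 1/30.1 + 1/51.5 + 1/4.09 = 0.8653 (1/kΩ).
Current divider: I(R_b) = I_0 · G_k/ΣG = 13.6 × (0.03322/0.8653) = 13.6 × 0.03839 = 0.5222 mA.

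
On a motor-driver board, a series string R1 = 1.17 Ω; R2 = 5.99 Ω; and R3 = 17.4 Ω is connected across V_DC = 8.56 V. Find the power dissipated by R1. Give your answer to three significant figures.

ΣR = 24.56 Ω → I = 8.56/24.56 = 0.3485 A.
V(R1) = I·R = 0.4078 V; P = V·I = 0.4078 × 0.3485 = 0.1421 W.

P ≈ 0.142 W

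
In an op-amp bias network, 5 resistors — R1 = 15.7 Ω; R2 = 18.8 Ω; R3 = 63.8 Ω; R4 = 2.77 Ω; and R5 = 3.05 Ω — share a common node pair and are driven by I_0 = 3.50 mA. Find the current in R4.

Conductances: ΣG = 1/15.7 + 1/18.8 + 1/63.8 + 1/2.77 + 1/3.05 = 0.8214 (1/Ω).
R4 takes the fraction G_k/ΣG = 0.3610/0.8214 = 0.4395, so I = 3.50 × 0.4395 = 1.538 mA.

I ≈ 1.54 mA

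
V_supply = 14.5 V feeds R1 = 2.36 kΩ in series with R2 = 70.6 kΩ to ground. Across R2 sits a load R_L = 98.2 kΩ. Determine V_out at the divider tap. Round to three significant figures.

R2 ‖ R_L = (70.6 × 98.2)/(70.6 + 98.2) = 41.07 kΩ.
Voltage divider with the loaded lower leg: V_out = 14.5 × 41.07/(2.36 + 41.07) = 14.5 × 0.9457 = 13.71 V.
(Unloaded it would be 14.0 V; the load pulls it down.)

V_out ≈ 13.7 V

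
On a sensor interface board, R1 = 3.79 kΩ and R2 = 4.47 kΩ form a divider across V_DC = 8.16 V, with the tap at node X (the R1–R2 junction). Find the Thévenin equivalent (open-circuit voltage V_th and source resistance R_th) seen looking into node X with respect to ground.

V_th is the unloaded tap voltage: V_DC · R2/(R1+R2) = 8.16 × 0.5412 = 4.416 V.
With V_DC suppressed (replaced by a short), R_th = R1 ‖ R2 = (3.790 × 4.47)/(3.790 + 4.47) = 2.051 kΩ.

V_th ≈ 4.42 V, R_th ≈ 2.05 kΩ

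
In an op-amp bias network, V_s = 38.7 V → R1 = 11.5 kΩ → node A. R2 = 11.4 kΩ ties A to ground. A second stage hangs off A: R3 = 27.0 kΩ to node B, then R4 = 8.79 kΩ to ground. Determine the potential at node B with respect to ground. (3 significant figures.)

Looking into the second stage from A: R3 + R4 = 35.79 kΩ appears in parallel with R2.
Effective lower resistance at A: R2 ‖ 35.79 = 8.646 kΩ.
V_A = 38.7 × 8.646/(11.5 + 8.646) = 16.61 V.
V_B = V_A × 0.2456 = 4.079 V.

V_B ≈ 4.08 V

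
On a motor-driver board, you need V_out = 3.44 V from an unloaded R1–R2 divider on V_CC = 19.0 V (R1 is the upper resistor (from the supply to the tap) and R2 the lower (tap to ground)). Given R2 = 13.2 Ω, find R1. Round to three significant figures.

The divider ratio is R2/(R1+R2) = 3.44/19.0 = 0.1811.
R1 = R2·(1/k − 1) = 13.2 × 4.523 = 59.71 Ω.

R1 ≈ 59.7 Ω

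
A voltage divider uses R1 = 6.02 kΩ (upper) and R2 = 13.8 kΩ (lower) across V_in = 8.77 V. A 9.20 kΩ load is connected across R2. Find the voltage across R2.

V_out ≈ 4.20 V

First combine the lower leg with the load: R2 ‖ R_L = 5.520 kΩ.
Voltage divider with the loaded lower leg: V_out = 8.77 × 5.520/(6.02 + 5.520) = 8.77 × 0.4783 = 4.195 V.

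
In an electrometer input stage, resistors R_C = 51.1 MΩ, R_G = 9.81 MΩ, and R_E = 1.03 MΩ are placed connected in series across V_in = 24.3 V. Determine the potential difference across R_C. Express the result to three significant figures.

Total series resistance ΣR = 51.1 + 9.81 + 1.03 = 61.94 MΩ.
V = V_in · R/ΣR = 24.3 × 0.8250 = 20.05 V.

V ≈ 20.0 V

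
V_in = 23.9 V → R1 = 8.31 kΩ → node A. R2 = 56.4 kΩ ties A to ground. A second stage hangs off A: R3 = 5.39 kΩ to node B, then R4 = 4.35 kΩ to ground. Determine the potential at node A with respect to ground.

Looking into the second stage from A: R3 + R4 = 9.740 kΩ appears in parallel with R2.
R2 ‖ (R3+R4) = 8.306 kΩ.
First divider: V_A = V_in · 8.306/(8.31 + 8.306) = 11.95 V.

V_A ≈ 11.9 V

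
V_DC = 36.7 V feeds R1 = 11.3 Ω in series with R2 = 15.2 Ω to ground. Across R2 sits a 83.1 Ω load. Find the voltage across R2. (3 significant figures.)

First combine the lower leg with the load: R2 ‖ R_L = 12.85 Ω.
Then V_out = V_DC · R2'/(R1 + R2') = 36.7 × 12.85/24.15 = 19.53 V.

V_out ≈ 19.5 V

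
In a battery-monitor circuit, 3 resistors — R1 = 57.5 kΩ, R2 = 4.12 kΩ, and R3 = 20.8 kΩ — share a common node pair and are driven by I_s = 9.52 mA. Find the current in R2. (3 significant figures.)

Total conductance ΣG = 1/57.5 + 1/4.12 + 1/20.8 = 0.3082 (units of 1/kΩ).
R2 takes the fraction G_k/ΣG = 0.2427/0.3082 = 0.7876, so I = 9.52 × 0.7876 = 7.498 mA.

I ≈ 7.50 mA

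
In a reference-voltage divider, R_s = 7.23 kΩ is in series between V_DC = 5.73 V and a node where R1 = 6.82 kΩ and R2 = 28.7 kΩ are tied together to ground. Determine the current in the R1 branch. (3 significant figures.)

I ≈ 0.363 mA

Combine the parallel branches: R_p = (1/6.82 + 1/28.7)⁻¹ = 5.511 kΩ.
Node voltage V_A = V_DC · R_p/(R_s + R_p) = 5.73 × 0.4325 = 2.478 V.
I(R1) = V_A / R1 = 2.478/6.82 = 0.3634 mA.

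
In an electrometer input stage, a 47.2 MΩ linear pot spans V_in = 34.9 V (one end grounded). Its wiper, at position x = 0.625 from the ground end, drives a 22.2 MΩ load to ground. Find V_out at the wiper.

Split the track: R_lower = x·R_p = 29.50 MΩ, R_upper = (1−x)·R_p = 17.70 MΩ.
(x·R_p) ‖ R_L = 12.67 MΩ.
V_out = 34.9 × 12.67/(17.70 + 12.67) = 14.56 V.

V_out ≈ 14.6 V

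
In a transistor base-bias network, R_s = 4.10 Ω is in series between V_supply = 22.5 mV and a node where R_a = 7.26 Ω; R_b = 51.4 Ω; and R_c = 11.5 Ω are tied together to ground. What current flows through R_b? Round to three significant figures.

Parallel bank: R_p = 1/(1/7.26 + 1/51.4 + 1/11.5) = 4.096 Ω.
V_A by voltage divider: V_A = 22.5 × 4.096/(4.10 + 4.096) = 11.24 mV.
I(R_b) = V_A / R_b = 11.24/51.4 = 0.2188 mA.
(Check via current divider: I_total = 2.745 mA; share G_k/ΣG = 0.07968 → same result.)

I ≈ 0.219 mA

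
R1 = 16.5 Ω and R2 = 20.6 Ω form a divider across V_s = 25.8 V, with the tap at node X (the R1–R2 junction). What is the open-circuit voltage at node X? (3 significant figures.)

V_th ≈ 14.3 V

With X open, the divider is unloaded: V_th = 25.8 × 20.6/37.10 = 14.33 V.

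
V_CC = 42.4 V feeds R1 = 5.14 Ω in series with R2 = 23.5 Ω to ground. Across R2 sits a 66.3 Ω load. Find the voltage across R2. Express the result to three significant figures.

V_out ≈ 32.7 V

First combine the lower leg with the load: R2 ‖ R_L = 17.35 Ω.
Now apply the divider: V_out = 42.4 × 0.7715 = 32.71 V.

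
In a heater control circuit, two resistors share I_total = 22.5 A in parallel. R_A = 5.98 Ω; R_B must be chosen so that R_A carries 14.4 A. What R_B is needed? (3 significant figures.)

In a two-way split, I_A/I_total = R_B/(R_A + R_B).
With f = 0.6400, R_B = R_A · f/(1−f) = 5.98 × 1.778 = 10.63 Ω.

R_B ≈ 10.6 Ω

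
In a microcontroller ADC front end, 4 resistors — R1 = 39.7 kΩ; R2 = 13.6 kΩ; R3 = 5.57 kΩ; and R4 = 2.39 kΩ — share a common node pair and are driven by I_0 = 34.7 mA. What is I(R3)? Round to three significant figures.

Conductances: ΣG = 1/39.7 + 1/13.6 + 1/5.57 + 1/2.39 = 0.6967 (1/kΩ).
By the current-divider rule, I = I_0 · G_k/ΣG = 34.7 × 0.2577 = 8.942 mA.

I ≈ 8.94 mA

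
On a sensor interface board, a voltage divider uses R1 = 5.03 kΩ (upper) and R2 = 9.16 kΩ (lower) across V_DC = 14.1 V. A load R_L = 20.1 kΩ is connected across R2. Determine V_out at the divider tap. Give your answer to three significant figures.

First combine the lower leg with the load: R2 ‖ R_L = 6.292 kΩ.
Now apply the divider: V_out = 14.1 × 0.5557 = 7.836 V.

V_out ≈ 7.84 V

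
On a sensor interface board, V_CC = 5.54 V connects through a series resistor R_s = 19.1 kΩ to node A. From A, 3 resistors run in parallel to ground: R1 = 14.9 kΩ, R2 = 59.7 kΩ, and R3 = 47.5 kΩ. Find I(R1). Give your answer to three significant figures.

I ≈ 0.124 mA

Combine the parallel branches: R_p = (1/14.9 + 1/59.7 + 1/47.5)⁻¹ = 9.531 kΩ.
Node voltage V_A = V_CC · R_p/(R_s + R_p) = 5.54 × 0.3329 = 1.844 V.
Branch current I = V_A/R1 = 1.844/14.9 = 0.1238 mA.
(Equivalently: I_total = 0.1935 mA, then current-divider fraction G_k/ΣG = 0.6397.)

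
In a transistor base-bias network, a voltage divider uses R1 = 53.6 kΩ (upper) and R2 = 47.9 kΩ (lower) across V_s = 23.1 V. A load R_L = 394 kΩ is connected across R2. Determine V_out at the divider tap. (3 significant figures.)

First combine the lower leg with the load: R2 ‖ R_L = 42.71 kΩ.
Then V_out = V_s · R2'/(R1 + R2') = 23.1 × 42.71/96.31 = 10.24 V.
(Unloaded it would be 10.9 V; the load pulls it down.)

V_out ≈ 10.2 V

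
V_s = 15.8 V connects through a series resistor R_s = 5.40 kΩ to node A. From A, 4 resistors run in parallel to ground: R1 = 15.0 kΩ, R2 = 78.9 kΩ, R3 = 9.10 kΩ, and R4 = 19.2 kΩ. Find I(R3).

Equivalent of the parallel group: R_p = 4.144 kΩ.
Node voltage V_A = V_s · R_p/(R_s + R_p) = 15.8 × 0.4342 = 6.860 V.
I(R3) = V_A / R3 = 6.860/9.10 = 0.7539 mA.

I ≈ 0.754 mA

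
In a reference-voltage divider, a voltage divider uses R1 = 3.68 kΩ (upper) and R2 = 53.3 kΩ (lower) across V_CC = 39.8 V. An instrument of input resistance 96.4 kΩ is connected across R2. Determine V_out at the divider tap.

V_out ≈ 35.9 V

R2 ‖ R_L = (53.3 × 96.4)/(53.3 + 96.4) = 34.32 kΩ.
Now apply the divider: V_out = 39.8 × 0.9032 = 35.95 V.
(Unloaded it would be 37.2 V; the load pulls it down.)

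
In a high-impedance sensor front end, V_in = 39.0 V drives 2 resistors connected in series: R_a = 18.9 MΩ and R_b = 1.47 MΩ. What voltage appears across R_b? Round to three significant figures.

V ≈ 2.81 V

Series total: ΣR = 18.9 + 1.47 = 20.37 MΩ.
By the voltage-divider rule, V = 39.0 × 1.470/20.37 = 2.814 V.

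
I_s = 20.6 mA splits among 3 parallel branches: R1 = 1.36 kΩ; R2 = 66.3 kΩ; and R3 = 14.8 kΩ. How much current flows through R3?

I ≈ 1.70 mA

Total conductance ΣG = 1/1.36 + 1/66.3 + 1/14.8 = 0.8179 (units of 1/kΩ).
Current divider: I(R3) = I_s · G_k/ΣG = 20.6 × (0.06757/0.8179) = 20.6 × 0.08261 = 1.702 mA.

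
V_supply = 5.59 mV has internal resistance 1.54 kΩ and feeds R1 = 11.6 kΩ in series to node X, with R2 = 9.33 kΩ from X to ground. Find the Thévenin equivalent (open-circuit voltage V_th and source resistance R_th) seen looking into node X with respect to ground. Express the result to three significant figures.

R1' = 1.54 + 11.6 = 13.14 kΩ (source resistance + R1).
With X open, the divider is unloaded: V_th = 5.59 × 9.33/22.47 = 2.321 mV.
Looking into X with the source shorted: R_th = R1'·R2/(R1'+R2) = 13.14 × 9.33/22.47 = 5.456 kΩ.

V_th ≈ 2.32 mV, R_th ≈ 5.46 kΩ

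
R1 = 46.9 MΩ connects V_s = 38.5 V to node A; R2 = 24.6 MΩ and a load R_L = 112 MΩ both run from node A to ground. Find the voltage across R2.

V_out ≈ 11.6 V

The load sits in parallel with R2, giving an effective lower resistance R2' = R2·R_L/(R2+R_L) = 20.17 MΩ.
Voltage divider with the loaded lower leg: V_out = 38.5 × 20.17/(46.9 + 20.17) = 38.5 × 0.3007 = 11.58 V.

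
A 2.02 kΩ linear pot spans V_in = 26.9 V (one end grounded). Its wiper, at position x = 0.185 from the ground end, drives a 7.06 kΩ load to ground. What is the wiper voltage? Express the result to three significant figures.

Lower segment x·R_p = 0.3737 kΩ; upper segment (1−x)·R_p = 1.646 kΩ.
(x·R_p) ‖ R_L = 0.3549 kΩ.
Loaded-divider output: V_out = 26.9 × 0.1773 = 4.771 V.
(Unloaded: V_out = x·V_in = 4.98 V.)

V_out ≈ 4.77 V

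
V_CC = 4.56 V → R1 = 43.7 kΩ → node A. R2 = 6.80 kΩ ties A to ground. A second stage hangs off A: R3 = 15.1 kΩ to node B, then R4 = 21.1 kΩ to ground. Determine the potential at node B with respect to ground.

Looking into the second stage from A: R3 + R4 = 36.20 kΩ appears in parallel with R2.
R2 ‖ (R3+R4) = 5.725 kΩ.
First divider: V_A = V_CC · 5.725/(43.7 + 5.725) = 0.5282 V.
V_B = V_A × 0.5829 = 0.3079 V.

V_B ≈ 0.308 V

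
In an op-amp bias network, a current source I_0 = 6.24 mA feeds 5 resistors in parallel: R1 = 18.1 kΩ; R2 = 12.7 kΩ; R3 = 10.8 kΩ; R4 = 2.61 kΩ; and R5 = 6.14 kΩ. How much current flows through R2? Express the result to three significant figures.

ΣG = 1/18.1 + 1/12.7 + 1/10.8 + 1/2.61 + 1/6.14 = 0.7726.
R2 takes the fraction G_k/ΣG = 0.07874/0.7726 = 0.1019, so I = 6.24 × 0.1019 = 0.6360 mA.

I ≈ 0.636 mA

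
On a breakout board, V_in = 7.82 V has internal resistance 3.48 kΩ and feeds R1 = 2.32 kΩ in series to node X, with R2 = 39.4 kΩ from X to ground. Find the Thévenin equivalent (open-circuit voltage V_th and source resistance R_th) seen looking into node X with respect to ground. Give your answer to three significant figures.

V_th ≈ 6.82 V, R_th ≈ 5.06 kΩ

R1' = 3.48 + 2.32 = 5.800 kΩ (source resistance + R1).
With X open, the divider is unloaded: V_th = 7.82 × 39.4/45.20 = 6.817 V.
Looking into X with the source shorted: R_th = R1'·R2/(R1'+R2) = 5.800 × 39.4/45.20 = 5.056 kΩ.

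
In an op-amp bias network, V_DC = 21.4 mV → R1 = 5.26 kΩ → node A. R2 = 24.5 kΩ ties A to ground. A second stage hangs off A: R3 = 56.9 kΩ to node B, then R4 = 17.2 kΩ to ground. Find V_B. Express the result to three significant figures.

The second stage (R3 + R4 = 74.10 kΩ) loads node A in parallel with R2.
Effective lower resistance at A: R2 ‖ 74.10 = 18.41 kΩ.
First divider: V_A = V_DC · 18.41/(5.26 + 18.41) = 16.64 mV.
V_B = V_A × 0.2321 = 3.864 mV.

V_B ≈ 3.86 mV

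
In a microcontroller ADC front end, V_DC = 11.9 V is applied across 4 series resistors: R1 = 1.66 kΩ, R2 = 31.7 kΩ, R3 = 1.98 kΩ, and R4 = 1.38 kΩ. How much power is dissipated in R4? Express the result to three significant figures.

The common current is I = 11.9/36.72 = 0.3241 mA.
P = I²R = 0.1050 × 1.38 = 0.1449 mW.

P ≈ 0.145 mW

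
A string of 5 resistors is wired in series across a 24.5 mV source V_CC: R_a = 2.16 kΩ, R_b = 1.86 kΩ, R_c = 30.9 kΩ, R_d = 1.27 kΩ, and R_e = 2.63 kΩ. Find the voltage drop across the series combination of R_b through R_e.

V ≈ 23.1 mV

Series total: ΣR = 2.16 + 1.86 + 30.9 + 1.27 + 2.63 = 38.82 kΩ.
R_{R_b..R_e} = 1.86 + 30.9 + 1.27 + 2.63 = 36.66 kΩ.
Voltage divider: V = V_CC · (36.66 / 38.82) = 24.5 × 0.9444 = 23.14 mV.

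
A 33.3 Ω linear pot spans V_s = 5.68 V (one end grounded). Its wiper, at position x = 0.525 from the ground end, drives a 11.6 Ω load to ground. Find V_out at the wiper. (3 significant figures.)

V_out ≈ 1.74 V

Lower segment x·R_p = 17.48 Ω; upper segment (1−x)·R_p = 15.82 Ω.
Lower segment in parallel with the load: 17.48 ‖ 11.6 = 6.973 Ω.
Loaded-divider output: V_out = 5.68 × 0.3060 = 1.738 V.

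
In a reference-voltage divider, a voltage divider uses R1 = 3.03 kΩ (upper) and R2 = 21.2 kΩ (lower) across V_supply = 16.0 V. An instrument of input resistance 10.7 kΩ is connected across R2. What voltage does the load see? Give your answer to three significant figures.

R2 ‖ R_L = (21.2 × 10.7)/(21.2 + 10.7) = 7.111 kΩ.
Now apply the divider: V_out = 16.0 × 0.7012 = 11.22 V.

V_out ≈ 11.2 V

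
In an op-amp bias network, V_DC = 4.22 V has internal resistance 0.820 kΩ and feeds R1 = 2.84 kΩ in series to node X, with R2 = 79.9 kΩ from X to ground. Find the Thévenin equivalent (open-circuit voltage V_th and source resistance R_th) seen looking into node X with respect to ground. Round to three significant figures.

R1' = 0.820 + 2.84 = 3.660 kΩ (source resistance + R1).
Open-circuit (no load on X): V_th = V_DC · R2/(R1' + R2) = 4.22 × 79.9/(3.660 + 79.9) = 4.035 V.
With V_DC suppressed (replaced by a short), R_th = R1' ‖ R2 = (3.660 × 79.9)/(3.660 + 79.9) = 3.500 kΩ.

V_th ≈ 4.04 V, R_th ≈ 3.50 kΩ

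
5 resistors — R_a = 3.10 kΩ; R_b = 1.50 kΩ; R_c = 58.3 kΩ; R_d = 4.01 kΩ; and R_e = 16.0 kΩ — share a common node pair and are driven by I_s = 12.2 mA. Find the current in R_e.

ΣG = 1/3.10 + 1/1.50 + 1/58.3 + 1/4.01 + 1/16.0 = 1.318.
Current divider: I(R_e) = I_s · G_k/ΣG = 12.2 × (0.06250/1.318) = 12.2 × 0.04741 = 0.5784 mA.

I ≈ 0.578 mA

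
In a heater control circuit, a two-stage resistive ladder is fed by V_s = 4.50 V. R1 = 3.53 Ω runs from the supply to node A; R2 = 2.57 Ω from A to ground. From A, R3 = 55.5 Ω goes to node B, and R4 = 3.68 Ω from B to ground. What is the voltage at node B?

The second stage (R3 + R4 = 59.18 Ω) loads node A in parallel with R2.
Effective lower resistance at A: R2 ‖ 59.18 = 2.463 Ω.
V_A = 4.50 × 2.463/(3.53 + 2.463) = 1.849 V.
V_B = V_A × 0.06218 = 0.1150 V.

V_B ≈ 0.115 V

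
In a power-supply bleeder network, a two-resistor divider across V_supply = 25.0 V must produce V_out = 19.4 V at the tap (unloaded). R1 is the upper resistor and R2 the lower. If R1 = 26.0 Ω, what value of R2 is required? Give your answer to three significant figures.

Required fraction k = V_out/V_supply = 0.7760.
So R2 = R1 · V_out/(V_supply − V_out) = 26.0 × 19.4/(25.0 − 19.4) = 26.0 × 3.464 = 90.07 Ω.

R2 ≈ 90.1 Ω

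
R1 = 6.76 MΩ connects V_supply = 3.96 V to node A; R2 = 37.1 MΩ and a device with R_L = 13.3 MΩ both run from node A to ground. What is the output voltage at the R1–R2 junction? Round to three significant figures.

V_out ≈ 2.34 V

First combine the lower leg with the load: R2 ‖ R_L = 9.790 MΩ.
Now apply the divider: V_out = 3.96 × 0.5915 = 2.343 V.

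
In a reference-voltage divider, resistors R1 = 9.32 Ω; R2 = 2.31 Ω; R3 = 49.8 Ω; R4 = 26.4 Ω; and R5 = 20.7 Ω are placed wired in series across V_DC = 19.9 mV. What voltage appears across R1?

V ≈ 1.71 mV

ΣR = 9.32 + 2.31 + 49.8 + 26.4 + 20.7 = 108.5 Ω.
By the voltage-divider rule, V = 19.9 × 9.320/108.5 = 1.709 mV.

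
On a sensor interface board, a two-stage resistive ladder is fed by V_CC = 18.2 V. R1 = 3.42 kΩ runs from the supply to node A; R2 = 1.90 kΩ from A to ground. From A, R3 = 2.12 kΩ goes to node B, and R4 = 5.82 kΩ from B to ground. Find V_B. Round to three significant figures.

Node A sees R2 in parallel with the series input of stage 2, R3 + R4 = 7.940 kΩ.
Effective lower resistance at A: R2 ‖ 7.940 = 1.533 kΩ.
So V_A = 18.2 × 0.3095 = 5.633 V.
Stage 2 is unloaded, so V_B = V_A · R4/(R3+R4) = 5.633 × 5.82/7.940 = 4.129 V.

V_B ≈ 4.13 V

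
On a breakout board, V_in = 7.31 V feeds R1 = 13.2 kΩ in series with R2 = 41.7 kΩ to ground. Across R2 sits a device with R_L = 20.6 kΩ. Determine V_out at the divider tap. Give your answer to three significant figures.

V_out ≈ 3.73 V

First combine the lower leg with the load: R2 ‖ R_L = 13.79 kΩ.
Voltage divider with the loaded lower leg: V_out = 7.31 × 13.79/(13.2 + 13.79) = 7.31 × 0.5109 = 3.735 V.
(Unloaded it would be 5.55 V; the load pulls it down.)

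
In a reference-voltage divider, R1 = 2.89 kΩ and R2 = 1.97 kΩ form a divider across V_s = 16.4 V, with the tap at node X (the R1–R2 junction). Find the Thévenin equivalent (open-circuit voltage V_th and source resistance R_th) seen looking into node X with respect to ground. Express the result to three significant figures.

V_th ≈ 6.65 V, R_th ≈ 1.17 kΩ

With X open, the divider is unloaded: V_th = 16.4 × 1.97/4.860 = 6.648 V.
With V_s suppressed (replaced by a short), R_th = R1 ‖ R2 = (2.890 × 1.97)/(2.890 + 1.97) = 1.171 kΩ.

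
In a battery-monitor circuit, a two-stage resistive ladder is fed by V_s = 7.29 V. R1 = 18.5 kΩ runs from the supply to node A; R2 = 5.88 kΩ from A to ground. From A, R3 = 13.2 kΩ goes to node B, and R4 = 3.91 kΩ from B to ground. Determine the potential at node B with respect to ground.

V_B ≈ 0.319 V

The second stage (R3 + R4 = 17.11 kΩ) loads node A in parallel with R2.
Effective lower resistance at A: R2 ‖ 17.11 = 4.376 kΩ.
So V_A = 7.29 × 0.1913 = 1.395 V.
Then the unloaded second divider: V_B = V_A × R4/(R3+R4) = 1.395 × 0.2285 = 0.3187 V.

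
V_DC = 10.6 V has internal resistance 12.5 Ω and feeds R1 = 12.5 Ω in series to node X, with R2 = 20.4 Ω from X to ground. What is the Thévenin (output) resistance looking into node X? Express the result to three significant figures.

R_th ≈ 11.2 Ω

R1' = 12.5 + 12.5 = 25.00 Ω (source resistance + R1).
With V_DC suppressed (replaced by a short), R_th = R1' ‖ R2 = (25.00 × 20.4)/(25.00 + 20.4) = 11.23 Ω.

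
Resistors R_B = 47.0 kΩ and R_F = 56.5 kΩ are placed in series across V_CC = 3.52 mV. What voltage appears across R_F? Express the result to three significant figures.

V ≈ 1.92 mV

Series total: ΣR = 47.0 + 56.5 = 103.5 kΩ.
By the voltage-divider rule, V = 3.52 × 56.50/103.5 = 1.922 mV.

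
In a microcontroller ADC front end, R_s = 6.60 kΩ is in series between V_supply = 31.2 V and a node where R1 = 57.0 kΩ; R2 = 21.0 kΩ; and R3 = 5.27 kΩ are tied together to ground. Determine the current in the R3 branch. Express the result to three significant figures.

Equivalent of the parallel group: R_p = 3.923 kΩ.
V_A = 31.2 × 3.923/10.52 = 11.63 V.
Branch current I = V_A/R3 = 11.63/5.27 = 2.207 mA.
(Check via current divider: I_total = 2.965 mA; share G_k/ΣG = 0.7444 → same result.)

I ≈ 2.21 mA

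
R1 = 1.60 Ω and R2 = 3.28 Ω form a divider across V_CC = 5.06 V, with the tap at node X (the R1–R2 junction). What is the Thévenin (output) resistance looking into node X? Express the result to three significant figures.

Looking into X with the source shorted: R_th = R1·R2/(R1+R2) = 1.600 × 3.28/4.880 = 1.075 Ω.

R_th ≈ 1.08 Ω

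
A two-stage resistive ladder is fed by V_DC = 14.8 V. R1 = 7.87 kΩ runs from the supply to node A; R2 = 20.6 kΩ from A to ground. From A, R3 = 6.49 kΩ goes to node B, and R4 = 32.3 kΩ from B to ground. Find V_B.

Node A sees R2 in parallel with the series input of stage 2, R3 + R4 = 38.79 kΩ.
Effective lower resistance at A: R2 ‖ 38.79 = 13.45 kΩ.
First divider: V_A = V_DC · 13.45/(7.87 + 13.45) = 9.338 V.
Stage 2 is unloaded, so V_B = V_A · R4/(R3+R4) = 9.338 × 32.3/38.79 = 7.776 V.

V_B ≈ 7.78 V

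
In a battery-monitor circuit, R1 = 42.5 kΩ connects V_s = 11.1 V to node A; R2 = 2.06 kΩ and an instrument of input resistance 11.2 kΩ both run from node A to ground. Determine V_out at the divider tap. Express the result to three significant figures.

V_out ≈ 0.437 V

R2 ‖ R_L = (2.06 × 11.2)/(2.06 + 11.2) = 1.740 kΩ.
Voltage divider with the loaded lower leg: V_out = 11.1 × 1.740/(42.5 + 1.740) = 11.1 × 0.03933 = 0.4366 V.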